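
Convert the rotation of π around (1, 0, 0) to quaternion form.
i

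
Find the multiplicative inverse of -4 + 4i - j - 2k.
-0.1081 - 0.1081i + 0.027j + 0.0541k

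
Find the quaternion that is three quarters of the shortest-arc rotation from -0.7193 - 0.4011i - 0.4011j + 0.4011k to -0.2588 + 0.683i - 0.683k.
-0.0106 - 0.7013i - 0.1272j + 0.7013k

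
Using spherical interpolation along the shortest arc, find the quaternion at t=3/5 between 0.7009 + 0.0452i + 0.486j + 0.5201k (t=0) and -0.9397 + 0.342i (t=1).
0.9262 - 0.203i + 0.217j + 0.2322k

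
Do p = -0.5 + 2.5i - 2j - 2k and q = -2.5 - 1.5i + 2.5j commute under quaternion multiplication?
No: pq = 10 - 0.5i + 6.75j + 8.25k ≠ 10 - 10.5i + 0.75j + 1.75k = qp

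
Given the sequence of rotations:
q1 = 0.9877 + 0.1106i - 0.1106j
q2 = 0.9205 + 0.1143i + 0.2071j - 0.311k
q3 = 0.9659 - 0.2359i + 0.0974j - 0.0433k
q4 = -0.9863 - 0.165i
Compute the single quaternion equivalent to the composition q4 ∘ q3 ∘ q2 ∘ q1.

q2 · q1 = 0.9194 + 0.1803i + 0.0683j - 0.3427k
q3 · q2 · q1 = 0.9091 - 0.0732i + 0.0669j - 0.4045k
q4 · q3 · q2 · q1 = -0.9087 - 0.0778i - 0.1327j + 0.3879k
-0.9087 - 0.0778i - 0.1327j + 0.3879k


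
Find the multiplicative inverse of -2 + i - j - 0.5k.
-0.32 - 0.16i + 0.16j + 0.08k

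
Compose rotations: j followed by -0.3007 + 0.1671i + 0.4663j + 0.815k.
-0.4663 - 0.815i - 0.3007j + 0.1671k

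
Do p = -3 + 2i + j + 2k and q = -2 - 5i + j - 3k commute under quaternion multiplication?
No: pq = 21 + 6i - 9j + 12k ≠ 21 + 16i - j - 2k = qp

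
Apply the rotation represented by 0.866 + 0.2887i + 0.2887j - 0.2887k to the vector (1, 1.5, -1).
(1.333, 1.333, -0.833)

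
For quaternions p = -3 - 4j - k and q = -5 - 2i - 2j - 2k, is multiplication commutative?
No: pq = 5 + 12i + 28j + 3k ≠ 5 + 24j + 19k = qp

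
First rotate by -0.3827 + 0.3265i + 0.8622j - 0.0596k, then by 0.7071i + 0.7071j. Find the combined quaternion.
-0.8405 - 0.3128i - 0.2285j + 0.3788k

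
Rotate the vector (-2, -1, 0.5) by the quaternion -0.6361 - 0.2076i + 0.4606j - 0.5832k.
(0.97, -1.736, -1.138)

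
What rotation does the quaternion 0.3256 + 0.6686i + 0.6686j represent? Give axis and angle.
axis = (√2/2, √2/2, 0), θ = 142°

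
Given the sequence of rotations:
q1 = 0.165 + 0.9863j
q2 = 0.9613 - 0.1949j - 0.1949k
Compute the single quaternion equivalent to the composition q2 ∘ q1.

q2 · q1 = 0.3508 + 0.1922i + 0.916j - 0.0322k
0.3508 + 0.1922i + 0.916j - 0.0322k


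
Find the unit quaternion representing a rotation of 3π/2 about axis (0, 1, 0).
-0.7071 + 0.7071j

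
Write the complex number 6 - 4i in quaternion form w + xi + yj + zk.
6 - 4i + 0j + 0k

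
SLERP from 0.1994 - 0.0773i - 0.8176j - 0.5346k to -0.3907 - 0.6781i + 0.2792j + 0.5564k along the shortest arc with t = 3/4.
0.3742 + 0.5255i - 0.465j - 0.6063k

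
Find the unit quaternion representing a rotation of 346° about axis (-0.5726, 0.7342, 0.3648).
-0.9925 - 0.0698i + 0.0895j + 0.0445k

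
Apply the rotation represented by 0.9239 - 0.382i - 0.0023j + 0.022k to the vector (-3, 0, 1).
(-3.018, 0.579, 0.746)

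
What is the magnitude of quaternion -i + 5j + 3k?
√35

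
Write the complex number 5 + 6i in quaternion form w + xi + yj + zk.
5 + 6i + 0j + 0k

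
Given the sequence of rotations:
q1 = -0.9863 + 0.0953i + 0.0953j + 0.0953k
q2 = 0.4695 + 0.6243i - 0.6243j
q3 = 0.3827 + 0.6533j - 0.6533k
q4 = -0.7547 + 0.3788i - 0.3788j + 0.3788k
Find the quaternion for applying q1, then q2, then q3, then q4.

q2 · q1 = -0.4631 - 0.6305i + 0.601j + 0.1637k
q3 · q2 · q1 = -0.4629 + 0.2583i + 0.3394j + 0.7771k
q4 · q3 · q2 · q1 = 0.0857 - 0.7932i - 0.2773j - 0.5354k
0.0857 - 0.7932i - 0.2773j - 0.5354k


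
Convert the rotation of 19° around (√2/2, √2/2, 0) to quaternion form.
0.9863 + 0.1167i + 0.1167j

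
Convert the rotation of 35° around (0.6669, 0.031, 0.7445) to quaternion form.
0.9537 + 0.2005i + 0.0093j + 0.2239k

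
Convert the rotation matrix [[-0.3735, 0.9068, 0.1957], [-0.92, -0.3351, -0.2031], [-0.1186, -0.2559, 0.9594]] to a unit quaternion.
0.5592 - 0.0236i + 0.1405j - 0.8167k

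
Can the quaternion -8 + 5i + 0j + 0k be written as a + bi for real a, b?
Yes. The quaternion -8 + 5i has j- and k-coefficients y = z = 0, so it lies in the complex subalgebra spanned by 1 and i.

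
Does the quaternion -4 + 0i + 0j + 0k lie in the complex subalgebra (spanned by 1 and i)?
Yes. The quaternion -4 has j- and k-coefficients y = z = 0, so it lies in the complex subalgebra spanned by 1 and i.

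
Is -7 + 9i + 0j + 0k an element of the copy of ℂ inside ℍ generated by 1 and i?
Yes. The quaternion -7 + 9i has j- and k-coefficients y = z = 0, so it lies in the complex subalgebra spanned by 1 and i.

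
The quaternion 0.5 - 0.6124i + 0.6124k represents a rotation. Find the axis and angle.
axis = (-√2/2, 0, √2/2), θ = 2π/3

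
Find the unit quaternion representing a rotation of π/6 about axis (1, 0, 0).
0.9659 + 0.2588i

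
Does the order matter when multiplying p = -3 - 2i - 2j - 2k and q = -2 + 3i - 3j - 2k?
Yes: pq = 2 - 7i + 3j + 22k ≠ 2 - 3i + 23j - 2k = qp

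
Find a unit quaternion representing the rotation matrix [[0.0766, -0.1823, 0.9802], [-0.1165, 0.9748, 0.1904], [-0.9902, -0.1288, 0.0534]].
0.7254 - 0.11i + 0.6791j + 0.0227k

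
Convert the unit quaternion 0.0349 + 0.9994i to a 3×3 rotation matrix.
[[1, 0, 0], [0, -0.9976, -0.0698], [0, 0.0698, -0.9976]]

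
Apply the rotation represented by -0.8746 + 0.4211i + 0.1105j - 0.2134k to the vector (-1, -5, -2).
(1.263, -4.617, 2.663)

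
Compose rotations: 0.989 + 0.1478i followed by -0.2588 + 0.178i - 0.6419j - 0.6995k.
-0.2823 + 0.1378i - 0.7382j - 0.5969k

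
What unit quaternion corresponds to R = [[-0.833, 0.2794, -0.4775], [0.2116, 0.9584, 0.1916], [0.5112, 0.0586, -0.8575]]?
-0.2588 + 0.1285i + 0.9551j + 0.0655k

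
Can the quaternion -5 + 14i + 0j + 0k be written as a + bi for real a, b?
Yes. The quaternion -5 + 14i has j- and k-coefficients y = z = 0, so it lies in the complex subalgebra spanned by 1 and i.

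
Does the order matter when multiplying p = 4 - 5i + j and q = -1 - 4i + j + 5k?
Yes: pq = -25 - 6i + 28j + 19k ≠ -25 - 16i - 22j + 21k = qp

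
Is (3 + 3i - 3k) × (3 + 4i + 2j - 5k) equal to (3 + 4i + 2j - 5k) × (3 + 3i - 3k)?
No: pq = -18 + 27i + 9j - 18k ≠ -18 + 15i + 3j - 30k = qp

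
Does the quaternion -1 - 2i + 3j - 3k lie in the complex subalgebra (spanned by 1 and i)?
No. The quaternion -1 - 2i + 3j - 3k has j-coefficient y = 3 and k-coefficient z = -3, not both zero, so it does not lie in the complex subalgebra spanned by 1 and i.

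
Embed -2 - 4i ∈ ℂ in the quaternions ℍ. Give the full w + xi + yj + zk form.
-2 - 4i + 0j + 0k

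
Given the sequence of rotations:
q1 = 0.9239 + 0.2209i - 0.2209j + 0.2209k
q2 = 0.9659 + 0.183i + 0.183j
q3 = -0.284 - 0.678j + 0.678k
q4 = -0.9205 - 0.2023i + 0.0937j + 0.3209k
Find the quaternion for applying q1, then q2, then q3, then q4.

q2 · q1 = 0.8924 + 0.4229i - 0.0847j + 0.1325k
q3 · q2 · q1 = -0.4007 - 0.1525i - 0.2943j + 0.8541k
q4 · q3 · q2 · q1 = 0.0915 + 0.3959i + 0.3572j - 0.841k
0.0915 + 0.3959i + 0.3572j - 0.841k


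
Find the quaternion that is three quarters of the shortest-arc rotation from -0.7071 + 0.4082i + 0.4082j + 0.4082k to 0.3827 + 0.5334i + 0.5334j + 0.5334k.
0.098 + 0.5746i + 0.5746j + 0.5746k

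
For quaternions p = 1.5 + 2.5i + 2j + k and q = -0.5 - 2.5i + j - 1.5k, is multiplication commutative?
No: pq = 5 - 9i + 1.75j + 4.75k ≠ 5 - i - 0.75j - 10.25k = qp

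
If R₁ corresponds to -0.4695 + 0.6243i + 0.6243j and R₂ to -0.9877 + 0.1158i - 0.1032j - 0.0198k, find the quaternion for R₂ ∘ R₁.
0.4559 - 0.6586i - 0.5805j + 0.146k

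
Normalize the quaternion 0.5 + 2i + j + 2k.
0.1644 + 0.6576i + 0.3288j + 0.6576k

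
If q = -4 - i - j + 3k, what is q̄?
-4 + i + j - 3k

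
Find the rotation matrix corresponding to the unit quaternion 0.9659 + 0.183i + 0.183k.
[[0.933, -0.3535, 0.067], [0.3535, 0.866, -0.3535], [0.067, 0.3535, 0.933]]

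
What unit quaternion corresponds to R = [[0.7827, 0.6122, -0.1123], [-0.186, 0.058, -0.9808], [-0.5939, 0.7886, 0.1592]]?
0.7071 + 0.6256i + 0.1703j - 0.2822k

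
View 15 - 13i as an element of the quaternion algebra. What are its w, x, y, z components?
15 - 13i + 0j + 0k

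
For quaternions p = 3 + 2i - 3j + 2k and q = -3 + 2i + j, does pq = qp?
No: pq = -10 - 2i + 16j + 2k ≠ -10 + 2i + 8j - 14k = qp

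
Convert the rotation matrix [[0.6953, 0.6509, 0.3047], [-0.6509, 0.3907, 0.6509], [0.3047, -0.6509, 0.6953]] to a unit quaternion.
0.8339 - 0.3903i - 0.3903k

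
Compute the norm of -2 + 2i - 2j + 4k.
√28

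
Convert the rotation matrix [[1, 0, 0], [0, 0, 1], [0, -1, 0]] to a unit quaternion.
0.7071 - 0.7071i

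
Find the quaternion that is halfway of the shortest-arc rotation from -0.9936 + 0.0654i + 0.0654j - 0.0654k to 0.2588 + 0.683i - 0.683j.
-0.7898 - 0.3895i + 0.472j - 0.0412k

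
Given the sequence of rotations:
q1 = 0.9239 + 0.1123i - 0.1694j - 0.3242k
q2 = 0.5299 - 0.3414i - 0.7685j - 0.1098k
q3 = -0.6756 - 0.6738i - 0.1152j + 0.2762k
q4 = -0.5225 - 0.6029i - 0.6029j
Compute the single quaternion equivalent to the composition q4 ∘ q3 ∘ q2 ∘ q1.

q2 · q1 = 0.3621 - 0.0254i - 0.9228j - 0.1291k
q3 · q2 · q1 = -0.3324 + 0.0429i + 0.4877j + 0.8061k
q4 · q3 · q2 · q1 = 0.4936 - 0.308i + 0.4316j - 0.6894k
0.4936 - 0.308i + 0.4316j - 0.6894k


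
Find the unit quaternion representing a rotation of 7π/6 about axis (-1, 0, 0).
-0.2588 - 0.9659i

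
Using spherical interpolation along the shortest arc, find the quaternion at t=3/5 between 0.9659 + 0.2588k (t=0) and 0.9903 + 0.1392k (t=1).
0.9823 + 0.1874k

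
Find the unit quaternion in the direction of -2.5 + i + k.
-0.8704 + 0.3482i + 0.3482k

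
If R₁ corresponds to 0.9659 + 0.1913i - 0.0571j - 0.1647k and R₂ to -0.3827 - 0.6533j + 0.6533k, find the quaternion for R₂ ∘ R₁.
-0.2994 + 0.0717i - 0.4842j + 0.819k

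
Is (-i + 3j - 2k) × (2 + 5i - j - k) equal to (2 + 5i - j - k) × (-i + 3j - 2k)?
No: pq = 6 - 7i - 5j - 18k ≠ 6 + 3i + 17j + 10k = qp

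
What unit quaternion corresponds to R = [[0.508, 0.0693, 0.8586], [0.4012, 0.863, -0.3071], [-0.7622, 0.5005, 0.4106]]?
0.8339 + 0.2421i + 0.4859j + 0.0995k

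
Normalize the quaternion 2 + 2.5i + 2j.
0.5298 + 0.6623i + 0.5298j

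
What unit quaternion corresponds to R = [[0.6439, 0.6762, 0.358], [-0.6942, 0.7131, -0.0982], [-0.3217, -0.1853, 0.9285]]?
0.9063 - 0.024i + 0.1875j - 0.378k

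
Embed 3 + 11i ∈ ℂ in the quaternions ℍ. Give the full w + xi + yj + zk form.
3 + 11i + 0j + 0k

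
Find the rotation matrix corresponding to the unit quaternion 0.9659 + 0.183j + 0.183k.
[[0.866, -0.3535, 0.3535], [0.3535, 0.933, 0.067], [-0.3535, 0.067, 0.933]]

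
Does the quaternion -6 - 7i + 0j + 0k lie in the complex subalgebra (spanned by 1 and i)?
Yes. The quaternion -6 - 7i has j- and k-coefficients y = z = 0, so it lies in the complex subalgebra spanned by 1 and i.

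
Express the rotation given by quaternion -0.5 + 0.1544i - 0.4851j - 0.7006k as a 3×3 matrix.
[[-0.4523, -0.8504, 0.2688], [0.5508, -0.0294, 0.8341], [-0.7014, 0.5253, 0.4817]]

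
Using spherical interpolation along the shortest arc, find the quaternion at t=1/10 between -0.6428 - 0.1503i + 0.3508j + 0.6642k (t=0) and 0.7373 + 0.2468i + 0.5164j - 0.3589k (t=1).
-0.6834 - 0.1685i + 0.2652j + 0.6589k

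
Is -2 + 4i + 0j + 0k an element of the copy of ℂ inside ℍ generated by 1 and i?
Yes. The quaternion -2 + 4i has j- and k-coefficients y = z = 0, so it lies in the complex subalgebra spanned by 1 and i.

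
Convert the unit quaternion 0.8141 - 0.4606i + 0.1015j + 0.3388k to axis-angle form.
axis = (-0.7931, 0.1748, 0.5834), θ = 71°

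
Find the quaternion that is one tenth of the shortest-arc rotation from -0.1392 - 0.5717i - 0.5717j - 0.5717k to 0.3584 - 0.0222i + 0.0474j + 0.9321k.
-0.1705 - 0.5271i - 0.5352j - 0.6377k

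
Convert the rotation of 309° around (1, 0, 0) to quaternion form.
-0.9026 + 0.4305i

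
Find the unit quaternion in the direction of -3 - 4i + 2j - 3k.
-0.4867 - 0.6489i + 0.3244j - 0.4867k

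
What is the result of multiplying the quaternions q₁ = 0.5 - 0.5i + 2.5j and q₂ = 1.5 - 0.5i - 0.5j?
1.75 - i + 3.5j + 1.5k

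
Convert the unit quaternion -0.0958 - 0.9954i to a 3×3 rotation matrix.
[[1, 0, 0], [0, -0.9816, -0.1907], [0, 0.1907, -0.9816]]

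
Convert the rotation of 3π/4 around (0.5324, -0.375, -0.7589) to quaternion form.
0.3827 + 0.4919i - 0.3465j - 0.7011k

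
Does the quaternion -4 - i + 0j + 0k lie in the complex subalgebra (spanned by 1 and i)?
Yes. The quaternion -4 - i has j- and k-coefficients y = z = 0, so it lies in the complex subalgebra spanned by 1 and i.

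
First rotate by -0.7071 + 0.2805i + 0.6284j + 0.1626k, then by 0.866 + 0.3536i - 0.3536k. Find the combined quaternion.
-0.654 + 0.2151i + 0.3875j + 0.613k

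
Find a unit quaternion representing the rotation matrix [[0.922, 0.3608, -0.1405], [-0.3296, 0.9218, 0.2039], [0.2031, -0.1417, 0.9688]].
0.9763 - 0.0885i - 0.088j - 0.1768k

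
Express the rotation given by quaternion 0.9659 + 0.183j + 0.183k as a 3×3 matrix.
[[0.866, -0.3535, 0.3535], [0.3535, 0.933, 0.067], [-0.3535, 0.067, 0.933]]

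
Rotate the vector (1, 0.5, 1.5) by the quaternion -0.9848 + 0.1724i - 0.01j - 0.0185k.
(0.999, 1.013, 1.215)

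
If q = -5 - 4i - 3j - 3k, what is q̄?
-5 + 4i + 3j + 3k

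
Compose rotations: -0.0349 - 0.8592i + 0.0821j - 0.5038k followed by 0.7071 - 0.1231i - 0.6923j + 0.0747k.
-0.036 - 0.2606i - 0.044j - 0.9638k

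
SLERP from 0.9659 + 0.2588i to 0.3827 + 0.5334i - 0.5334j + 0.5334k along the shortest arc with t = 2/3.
0.6638 + 0.497i - 0.3951j + 0.3951k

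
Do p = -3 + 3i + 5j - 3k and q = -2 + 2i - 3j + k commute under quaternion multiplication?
No: pq = 18 - 16i - 10j - 16k ≠ 18 - 8i + 8j + 22k = qp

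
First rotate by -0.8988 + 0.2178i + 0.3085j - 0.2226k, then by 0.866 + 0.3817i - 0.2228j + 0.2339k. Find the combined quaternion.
-0.7407 - 0.177i + 0.6033j - 0.2367k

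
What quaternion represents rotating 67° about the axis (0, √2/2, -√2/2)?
0.8339 + 0.3903j - 0.3903k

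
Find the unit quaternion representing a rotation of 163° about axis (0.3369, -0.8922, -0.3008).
0.1478 + 0.3332i - 0.8824j - 0.2975k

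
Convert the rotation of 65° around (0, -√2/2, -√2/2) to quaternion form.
0.8434 - 0.3799j - 0.3799k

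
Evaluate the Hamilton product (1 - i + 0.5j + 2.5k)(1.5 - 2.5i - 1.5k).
2.75 - 4.75i - 7j + 3.5k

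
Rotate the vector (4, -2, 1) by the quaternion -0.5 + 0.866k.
(-3.732, -2.464, 1)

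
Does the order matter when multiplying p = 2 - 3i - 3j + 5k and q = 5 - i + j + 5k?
Yes: pq = -15 - 37i - 3j + 29k ≠ -15 + 3i - 23j + 41k = qp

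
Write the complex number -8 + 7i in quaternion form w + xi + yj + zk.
-8 + 7i + 0j + 0k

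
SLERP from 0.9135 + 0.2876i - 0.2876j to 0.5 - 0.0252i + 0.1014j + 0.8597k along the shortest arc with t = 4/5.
0.6619 + 0.0495i + 0.0167j + 0.7478k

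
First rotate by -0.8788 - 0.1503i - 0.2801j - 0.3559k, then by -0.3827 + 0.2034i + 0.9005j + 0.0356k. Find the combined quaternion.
0.6318 - 0.4317i - 0.6171j + 0.1833k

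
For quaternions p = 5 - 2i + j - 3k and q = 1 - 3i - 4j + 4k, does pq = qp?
No: pq = 15 - 25i - 2j + 28k ≠ 15 - 9i - 36j + 6k = qp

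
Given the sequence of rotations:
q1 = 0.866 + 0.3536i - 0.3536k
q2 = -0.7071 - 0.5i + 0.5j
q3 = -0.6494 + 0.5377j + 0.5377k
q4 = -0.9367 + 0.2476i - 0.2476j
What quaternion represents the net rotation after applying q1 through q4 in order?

q2 · q1 = -0.4355 - 0.8598i + 0.2562j + 0.0732k
q3 · q2 · q1 = 0.1057 + 0.46i - 0.8629j + 0.1806k
q4 · q3 · q2 · q1 = -0.4266 - 0.4494i + 0.7374j - 0.2689k
-0.4266 - 0.4494i + 0.7374j - 0.2689k


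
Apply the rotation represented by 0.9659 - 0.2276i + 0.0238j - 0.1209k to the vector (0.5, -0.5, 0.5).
(0.424, -0.339, 0.675)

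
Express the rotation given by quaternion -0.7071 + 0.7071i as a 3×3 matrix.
[[1, 0, 0], [0, 0, 1], [0, -1, 0]]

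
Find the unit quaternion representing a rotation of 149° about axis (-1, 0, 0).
0.2672 - 0.9636i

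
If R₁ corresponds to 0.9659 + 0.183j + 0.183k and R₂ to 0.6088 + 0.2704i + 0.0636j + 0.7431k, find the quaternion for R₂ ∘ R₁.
0.4404 + 0.1368i + 0.1234j + 0.8787k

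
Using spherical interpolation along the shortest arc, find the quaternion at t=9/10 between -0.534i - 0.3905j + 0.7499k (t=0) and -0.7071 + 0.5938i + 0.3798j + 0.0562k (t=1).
0.6652 - 0.6253i - 0.4061j + 0.0408k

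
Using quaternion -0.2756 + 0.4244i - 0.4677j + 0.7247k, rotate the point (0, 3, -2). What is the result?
(-1.738, -0.344, -3.14)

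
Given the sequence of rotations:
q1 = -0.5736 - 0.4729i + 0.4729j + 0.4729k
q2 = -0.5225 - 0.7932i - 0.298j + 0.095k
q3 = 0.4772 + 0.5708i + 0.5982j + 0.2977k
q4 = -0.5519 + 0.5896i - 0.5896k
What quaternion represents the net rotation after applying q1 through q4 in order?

q2 · q1 = 0.0206 + 0.5162i + 0.254j - 0.8176k
q3 · q2 · q1 = -0.1934 - 0.3066i + 0.7539j - 0.5478k
q4 · q3 · q2 · q1 = -0.0355 + 0.4997i + 0.0877j + 0.8609k
-0.0355 + 0.4997i + 0.0877j + 0.8609k


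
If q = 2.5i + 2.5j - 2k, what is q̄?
-2.5i - 2.5j + 2k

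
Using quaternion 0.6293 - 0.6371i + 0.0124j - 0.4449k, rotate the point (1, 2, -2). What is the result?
(0.527, -2.573, -1.45)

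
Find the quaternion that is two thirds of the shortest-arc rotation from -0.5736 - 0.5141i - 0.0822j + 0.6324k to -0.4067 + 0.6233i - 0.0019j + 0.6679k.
-0.5579 + 0.2661i - 0.0362j + 0.7853k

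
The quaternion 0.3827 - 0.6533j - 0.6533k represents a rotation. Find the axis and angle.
axis = (0, -√2/2, -√2/2), θ = 3π/4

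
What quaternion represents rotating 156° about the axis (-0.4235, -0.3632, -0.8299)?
0.2079 - 0.4142i - 0.3553j - 0.8118k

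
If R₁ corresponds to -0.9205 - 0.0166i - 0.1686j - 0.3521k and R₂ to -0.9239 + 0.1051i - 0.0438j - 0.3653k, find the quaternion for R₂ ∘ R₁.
0.7162 - 0.1276i + 0.2392j + 0.6431k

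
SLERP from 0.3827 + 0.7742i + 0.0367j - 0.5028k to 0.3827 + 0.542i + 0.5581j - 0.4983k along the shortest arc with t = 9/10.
0.3887 + 0.575i + 0.5116j - 0.5065k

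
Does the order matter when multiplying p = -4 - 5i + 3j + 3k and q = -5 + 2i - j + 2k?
Yes: pq = 27 + 26i + 5j - 24k ≠ 27 + 8i - 27j - 22k = qp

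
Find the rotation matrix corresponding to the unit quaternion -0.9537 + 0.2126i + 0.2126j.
[[0.9096, 0.0904, -0.4055], [0.0904, 0.9096, 0.4055], [0.4055, -0.4055, 0.8192]]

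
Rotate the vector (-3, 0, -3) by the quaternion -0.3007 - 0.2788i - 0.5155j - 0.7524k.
(-0.198, -4.044, -1.268)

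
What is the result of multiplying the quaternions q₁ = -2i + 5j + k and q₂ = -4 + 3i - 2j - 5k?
21 - 15i - 27j - 15k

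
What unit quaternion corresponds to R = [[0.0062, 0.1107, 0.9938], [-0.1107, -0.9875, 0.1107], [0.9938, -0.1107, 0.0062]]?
-0.0785 + 0.7049i + 0.7049k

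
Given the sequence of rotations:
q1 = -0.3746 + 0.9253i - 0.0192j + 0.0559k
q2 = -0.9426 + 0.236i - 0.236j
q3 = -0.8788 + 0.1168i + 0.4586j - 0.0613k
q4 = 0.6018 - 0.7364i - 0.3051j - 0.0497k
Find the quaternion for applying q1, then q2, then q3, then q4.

q2 · q1 = 0.1302 - 0.9738i + 0.0933j + 0.1611k
q3 · q2 · q1 = -0.0336 + 0.9506i + 0.0186j + 0.3079k
q4 · q3 · q2 · q1 = 0.7008 + 0.5038i + 0.2009j + 0.4633k
0.7008 + 0.5038i + 0.2009j + 0.4633k


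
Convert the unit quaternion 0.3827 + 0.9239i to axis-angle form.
axis = (1, 0, 0), θ = 3π/4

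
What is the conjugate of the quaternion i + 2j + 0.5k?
-i - 2j - 0.5k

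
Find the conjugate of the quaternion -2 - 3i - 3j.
-2 + 3i + 3j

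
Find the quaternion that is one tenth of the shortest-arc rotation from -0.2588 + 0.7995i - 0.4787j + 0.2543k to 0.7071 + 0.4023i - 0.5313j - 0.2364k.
-0.1535 + 0.8112i - 0.5235j + 0.2106k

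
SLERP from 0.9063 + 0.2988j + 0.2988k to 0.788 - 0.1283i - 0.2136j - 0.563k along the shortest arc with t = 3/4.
0.9186 - 0.1051i - 0.0851j - 0.3714k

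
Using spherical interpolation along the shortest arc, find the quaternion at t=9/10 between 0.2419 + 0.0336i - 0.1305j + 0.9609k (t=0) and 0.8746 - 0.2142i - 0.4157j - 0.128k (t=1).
0.8834 - 0.203i - 0.4221j + 0.0145k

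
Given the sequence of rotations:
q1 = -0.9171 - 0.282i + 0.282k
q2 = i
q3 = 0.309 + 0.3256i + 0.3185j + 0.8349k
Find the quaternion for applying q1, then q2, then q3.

q2 · q1 = 0.282 - 0.9171i - 0.282j
q3 · q2 · q1 = 0.4756 + 0.0439i - 0.763j + 0.4357k
0.4756 + 0.0439i - 0.763j + 0.4357k


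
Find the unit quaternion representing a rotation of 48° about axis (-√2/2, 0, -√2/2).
0.9135 - 0.2876i - 0.2876k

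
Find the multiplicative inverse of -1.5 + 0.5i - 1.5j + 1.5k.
-0.2143 - 0.0714i + 0.2143j - 0.2143k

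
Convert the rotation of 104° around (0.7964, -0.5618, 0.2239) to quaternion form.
0.6157 + 0.6276i - 0.4427j + 0.1764k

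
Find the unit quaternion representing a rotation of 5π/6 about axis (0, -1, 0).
0.2588 - 0.9659j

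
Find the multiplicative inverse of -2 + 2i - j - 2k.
-0.1538 - 0.1538i + 0.0769j + 0.1538k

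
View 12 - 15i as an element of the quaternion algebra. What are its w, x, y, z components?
12 - 15i + 0j + 0k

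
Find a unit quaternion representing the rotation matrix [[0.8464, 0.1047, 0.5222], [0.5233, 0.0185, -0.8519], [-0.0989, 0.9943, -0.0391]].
0.6756 + 0.6832i + 0.2298j + 0.1549k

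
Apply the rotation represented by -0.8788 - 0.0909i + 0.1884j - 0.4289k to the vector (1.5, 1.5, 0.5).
(-0.467, 1.842, 1.067)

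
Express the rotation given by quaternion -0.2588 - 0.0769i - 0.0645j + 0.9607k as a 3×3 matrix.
[[-0.8542, 0.5072, -0.1144], [-0.4873, -0.8577, -0.1637], [-0.1811, -0.0841, 0.9799]]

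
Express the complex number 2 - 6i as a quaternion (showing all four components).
2 - 6i + 0j + 0k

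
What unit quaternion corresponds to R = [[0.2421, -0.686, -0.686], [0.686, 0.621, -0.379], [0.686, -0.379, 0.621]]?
0.7881 - 0.4353j + 0.4353k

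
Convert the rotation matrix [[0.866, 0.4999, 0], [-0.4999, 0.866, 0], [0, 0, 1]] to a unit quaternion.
0.9659 - 0.2588k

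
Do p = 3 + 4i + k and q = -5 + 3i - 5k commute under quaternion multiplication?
No: pq = -22 - 11i + 23j - 20k ≠ -22 - 11i - 23j - 20k = qp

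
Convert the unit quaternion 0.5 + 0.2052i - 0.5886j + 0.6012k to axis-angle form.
axis = (0.2369, -0.6797, 0.6942), θ = 2π/3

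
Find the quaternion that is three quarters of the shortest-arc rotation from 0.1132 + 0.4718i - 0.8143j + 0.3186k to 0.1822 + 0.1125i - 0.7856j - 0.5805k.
0.1814 + 0.2307i - 0.8784j - 0.3772k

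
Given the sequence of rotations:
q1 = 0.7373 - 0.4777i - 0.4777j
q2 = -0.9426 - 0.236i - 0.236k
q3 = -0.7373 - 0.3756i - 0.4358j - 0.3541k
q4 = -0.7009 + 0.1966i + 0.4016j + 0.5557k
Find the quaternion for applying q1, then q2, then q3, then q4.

q2 · q1 = -0.8077 + 0.1635i + 0.563j - 0.0613k
q3 · q2 · q1 = 0.8806 + 0.4089i - 0.144j + 0.191k
q4 · q3 · q2 · q1 = -0.7459 + 0.0433i + 0.6443j + 0.163k
-0.7459 + 0.0433i + 0.6443j + 0.163k


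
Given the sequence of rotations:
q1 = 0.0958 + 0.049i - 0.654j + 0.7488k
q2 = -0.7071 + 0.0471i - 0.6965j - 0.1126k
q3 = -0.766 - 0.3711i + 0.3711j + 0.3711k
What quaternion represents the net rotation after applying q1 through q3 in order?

q2 · q1 = -0.4412 - 0.6253i + 0.3549j - 0.5369k
q3 · q2 · q1 = 0.1735 + 0.3118i - 0.8669j + 0.3479k
0.1735 + 0.3118i - 0.8669j + 0.3479k


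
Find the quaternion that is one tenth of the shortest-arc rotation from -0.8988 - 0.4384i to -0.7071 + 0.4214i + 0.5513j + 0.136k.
-0.9306 - 0.3594i + 0.068j + 0.0168k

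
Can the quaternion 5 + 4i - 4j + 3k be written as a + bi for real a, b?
No. The quaternion 5 + 4i - 4j + 3k has j-coefficient y = -4 and k-coefficient z = 3, not both zero, so it does not lie in the complex subalgebra spanned by 1 and i.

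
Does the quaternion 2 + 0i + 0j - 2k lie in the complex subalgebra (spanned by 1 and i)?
No. The quaternion 2 - 2k has j-coefficient y = 0 and k-coefficient z = -2, not both zero, so it does not lie in the complex subalgebra spanned by 1 and i.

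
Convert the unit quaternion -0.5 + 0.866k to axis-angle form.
axis = (0, 0, 1), θ = 4π/3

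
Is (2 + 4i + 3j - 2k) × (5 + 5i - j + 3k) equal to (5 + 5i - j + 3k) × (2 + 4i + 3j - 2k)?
No: pq = -1 + 37i - 9j - 23k ≠ -1 + 23i + 35j + 15k = qp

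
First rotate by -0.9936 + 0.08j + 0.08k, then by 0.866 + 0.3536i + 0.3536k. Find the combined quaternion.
-0.8887 - 0.3796i + 0.041j - 0.2538k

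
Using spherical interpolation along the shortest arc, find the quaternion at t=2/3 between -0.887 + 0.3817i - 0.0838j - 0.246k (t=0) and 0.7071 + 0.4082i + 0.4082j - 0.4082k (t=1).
-0.9019 - 0.1539i - 0.3449j + 0.2096k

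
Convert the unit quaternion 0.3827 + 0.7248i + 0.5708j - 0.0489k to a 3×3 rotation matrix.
[[0.3436, 0.8649, 0.366], [0.79, -0.0555, -0.6106], [-0.5078, 0.4989, -0.7023]]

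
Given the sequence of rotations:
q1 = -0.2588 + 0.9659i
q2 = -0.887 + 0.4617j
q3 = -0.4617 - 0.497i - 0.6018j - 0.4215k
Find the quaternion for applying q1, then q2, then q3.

q2 · q1 = 0.2296 - 0.8568i - 0.1195j - 0.446k
q3 · q2 · q1 = -0.7917 + 0.4995i + 0.0565j - 0.3471k
-0.7917 + 0.4995i + 0.0565j - 0.3471k


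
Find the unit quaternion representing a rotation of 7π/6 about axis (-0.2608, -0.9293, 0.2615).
-0.2588 - 0.2519i - 0.8976j + 0.2526k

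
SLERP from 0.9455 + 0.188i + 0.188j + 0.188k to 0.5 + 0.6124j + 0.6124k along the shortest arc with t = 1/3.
0.8524 + 0.1331i + 0.3575j + 0.3575k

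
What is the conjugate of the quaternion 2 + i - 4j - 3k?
2 - i + 4j + 3k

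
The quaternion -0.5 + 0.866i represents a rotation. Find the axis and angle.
axis = (1, 0, 0), θ = 4π/3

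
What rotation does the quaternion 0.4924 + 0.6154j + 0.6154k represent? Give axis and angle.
axis = (0, √2/2, √2/2), θ = 121°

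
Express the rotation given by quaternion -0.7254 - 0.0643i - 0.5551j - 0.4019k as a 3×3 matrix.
[[0.0607, -0.5117, 0.857], [0.6545, 0.6687, 0.3529], [-0.7537, 0.5395, 0.3755]]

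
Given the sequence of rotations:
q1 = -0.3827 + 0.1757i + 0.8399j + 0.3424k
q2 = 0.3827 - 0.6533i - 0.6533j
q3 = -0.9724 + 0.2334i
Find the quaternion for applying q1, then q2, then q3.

q2 · q1 = 0.517 + 0.0936i + 0.7951j - 0.3029k
q3 · q2 · q1 = -0.5246 + 0.0297i - 0.7025j + 0.4801k
-0.5246 + 0.0297i - 0.7025j + 0.4801k


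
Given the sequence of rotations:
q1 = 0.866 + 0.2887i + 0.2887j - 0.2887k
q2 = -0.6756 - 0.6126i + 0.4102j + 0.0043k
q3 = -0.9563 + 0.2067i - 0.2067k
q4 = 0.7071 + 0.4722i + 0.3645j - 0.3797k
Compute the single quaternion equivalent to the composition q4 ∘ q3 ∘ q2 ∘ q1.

q2 · q1 = -0.5254 - 0.8452i - 0.0154j - 0.0965k
q3 · q2 · q1 = 0.6572 + 0.6965i + 0.2094j + 0.1977k
q4 · q3 · q2 · q1 = 0.1346 + 0.9544i + 0.0298j - 0.2647k
0.1346 + 0.9544i + 0.0298j - 0.2647k


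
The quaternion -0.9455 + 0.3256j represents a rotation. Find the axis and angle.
axis = (0, 1, 0), θ = 322°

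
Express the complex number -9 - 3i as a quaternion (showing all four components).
-9 - 3i + 0j + 0k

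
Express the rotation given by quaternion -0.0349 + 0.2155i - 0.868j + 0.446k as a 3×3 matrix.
[[-0.9047, -0.343, 0.2528], [-0.4052, 0.5093, -0.7592], [0.1316, -0.7893, -0.5997]]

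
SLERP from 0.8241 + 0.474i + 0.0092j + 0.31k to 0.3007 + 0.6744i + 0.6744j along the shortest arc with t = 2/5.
0.6854 + 0.6235i + 0.3145j + 0.2061k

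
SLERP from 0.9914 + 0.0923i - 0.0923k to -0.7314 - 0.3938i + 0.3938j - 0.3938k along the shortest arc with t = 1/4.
0.977 + 0.1802i - 0.1079j + 0.0356k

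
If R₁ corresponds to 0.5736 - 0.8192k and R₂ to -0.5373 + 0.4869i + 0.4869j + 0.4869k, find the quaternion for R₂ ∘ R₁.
0.0907 - 0.1196i + 0.6782j + 0.7194k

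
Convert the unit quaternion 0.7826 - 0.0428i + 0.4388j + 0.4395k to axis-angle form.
axis = (-0.0688, 0.7049, 0.706), θ = 77°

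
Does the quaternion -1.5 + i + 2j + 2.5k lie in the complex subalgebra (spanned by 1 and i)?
No. The quaternion -1.5 + i + 2j + 2.5k has j-coefficient y = 2 and k-coefficient z = 2.5, not both zero, so it does not lie in the complex subalgebra spanned by 1 and i.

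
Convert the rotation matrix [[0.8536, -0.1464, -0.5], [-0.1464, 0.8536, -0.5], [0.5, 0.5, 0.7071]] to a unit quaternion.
0.9239 + 0.2706i - 0.2706j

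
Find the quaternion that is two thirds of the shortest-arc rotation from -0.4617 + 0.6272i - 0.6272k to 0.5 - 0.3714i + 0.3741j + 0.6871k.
-0.499 + 0.4685i - 0.2545j - 0.6832k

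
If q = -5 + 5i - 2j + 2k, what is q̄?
-5 - 5i + 2j - 2k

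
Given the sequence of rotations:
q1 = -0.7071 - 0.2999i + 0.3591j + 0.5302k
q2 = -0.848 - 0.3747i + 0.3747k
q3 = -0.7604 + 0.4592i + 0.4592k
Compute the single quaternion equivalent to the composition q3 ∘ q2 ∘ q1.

q2 · q1 = 0.2886 + 0.3847i - 0.2182j - 0.8491k
q3 · q2 · q1 = -0.0062 - 0.0598i + 0.7325j + 0.678k
-0.0062 - 0.0598i + 0.7325j + 0.678k


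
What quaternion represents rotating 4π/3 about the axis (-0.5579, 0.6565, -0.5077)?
-0.5 - 0.4832i + 0.5685j - 0.4397k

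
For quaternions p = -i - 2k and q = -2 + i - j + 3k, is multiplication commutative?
No: pq = 7 + j + 5k ≠ 7 + 4i - j + 3k = qp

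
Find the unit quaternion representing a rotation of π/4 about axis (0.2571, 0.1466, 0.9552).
0.9239 + 0.0984i + 0.0561j + 0.3655k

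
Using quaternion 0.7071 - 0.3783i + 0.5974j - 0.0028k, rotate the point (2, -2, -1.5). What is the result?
(0.198, -3.137, -0.609)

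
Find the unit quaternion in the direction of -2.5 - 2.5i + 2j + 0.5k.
-0.6108 - 0.6108i + 0.4887j + 0.1222k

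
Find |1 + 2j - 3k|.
√14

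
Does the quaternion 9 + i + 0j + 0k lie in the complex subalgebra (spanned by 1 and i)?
Yes. The quaternion 9 + i has j- and k-coefficients y = z = 0, so it lies in the complex subalgebra spanned by 1 and i.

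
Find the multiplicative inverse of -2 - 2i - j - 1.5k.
-0.1778 + 0.1778i + 0.0889j + 0.1333k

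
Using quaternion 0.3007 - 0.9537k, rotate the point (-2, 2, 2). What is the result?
(2.785, -0.491, 2)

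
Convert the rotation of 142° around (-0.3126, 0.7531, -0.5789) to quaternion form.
0.3256 - 0.2956i + 0.7121j - 0.5474k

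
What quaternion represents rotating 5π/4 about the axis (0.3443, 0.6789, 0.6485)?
-0.3827 + 0.3181i + 0.6272j + 0.5991k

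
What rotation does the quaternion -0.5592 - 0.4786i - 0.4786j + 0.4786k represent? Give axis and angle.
axis = (-√3/3, -√3/3, √3/3), θ = 248°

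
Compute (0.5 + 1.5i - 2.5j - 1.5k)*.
0.5 - 1.5i + 2.5j + 1.5k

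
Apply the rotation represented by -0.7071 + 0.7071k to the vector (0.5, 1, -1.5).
(1, -0.5, -1.5)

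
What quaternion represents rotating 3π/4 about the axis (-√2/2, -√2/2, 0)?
0.3827 - 0.6533i - 0.6533j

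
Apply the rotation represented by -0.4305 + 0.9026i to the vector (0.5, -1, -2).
(0.5, -0.925, 2.036)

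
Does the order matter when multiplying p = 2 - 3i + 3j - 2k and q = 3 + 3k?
Yes: pq = 12 + 18j ≠ 12 - 18i = qp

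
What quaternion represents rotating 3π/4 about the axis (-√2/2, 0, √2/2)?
0.3827 - 0.6533i + 0.6533k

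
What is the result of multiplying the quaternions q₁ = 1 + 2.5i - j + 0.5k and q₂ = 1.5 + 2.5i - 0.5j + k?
-5.75 + 5.5i - 3.25j + 3k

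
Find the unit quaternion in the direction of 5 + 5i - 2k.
0.6804 + 0.6804i - 0.2722k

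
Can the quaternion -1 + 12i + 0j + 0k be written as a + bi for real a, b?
Yes. The quaternion -1 + 12i has j- and k-coefficients y = z = 0, so it lies in the complex subalgebra spanned by 1 and i.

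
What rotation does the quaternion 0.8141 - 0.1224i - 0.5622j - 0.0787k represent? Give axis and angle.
axis = (-0.2108, -0.9681, -0.1355), θ = 71°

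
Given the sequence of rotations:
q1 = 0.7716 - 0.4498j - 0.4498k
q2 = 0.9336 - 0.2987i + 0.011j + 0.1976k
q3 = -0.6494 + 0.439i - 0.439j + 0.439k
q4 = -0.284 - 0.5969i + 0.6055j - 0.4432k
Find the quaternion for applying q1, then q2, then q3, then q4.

q2 · q1 = 0.8142 - 0.1465i - 0.5458j - 0.1331k
q3 · q2 · q1 = -0.6456 + 0.7506i - 0.0089j + 0.1399k
q4 · q3 · q2 · q1 = 0.6988 + 0.253i - 0.6375j - 0.2028k
0.6988 + 0.253i - 0.6375j - 0.2028k


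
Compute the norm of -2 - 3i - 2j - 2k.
√21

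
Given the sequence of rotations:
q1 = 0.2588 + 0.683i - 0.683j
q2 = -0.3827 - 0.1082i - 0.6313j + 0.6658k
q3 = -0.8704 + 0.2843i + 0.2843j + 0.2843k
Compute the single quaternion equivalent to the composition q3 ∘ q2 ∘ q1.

q2 · q1 = -0.4563 + 0.1654i + 0.5527j + 0.6774k
q3 · q2 · q1 = 0.0004 - 0.2382i - 0.7564j - 0.6092k
0.0004 - 0.2382i - 0.7564j - 0.6092k


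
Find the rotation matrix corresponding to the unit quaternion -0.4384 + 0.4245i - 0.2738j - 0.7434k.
[[-0.2552, -0.8843, -0.3911], [0.4194, -0.4657, 0.7793], [-0.8712, 0.0349, 0.4897]]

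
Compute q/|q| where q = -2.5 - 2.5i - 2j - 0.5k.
-0.6108 - 0.6108i - 0.4887j - 0.1222k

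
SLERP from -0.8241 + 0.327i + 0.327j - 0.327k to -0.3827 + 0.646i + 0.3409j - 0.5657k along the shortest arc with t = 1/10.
-0.7912 + 0.3665i + 0.334j - 0.3579k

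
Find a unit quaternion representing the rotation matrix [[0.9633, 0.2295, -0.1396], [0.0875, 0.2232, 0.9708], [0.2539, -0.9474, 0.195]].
0.7716 - 0.6215i - 0.1275j - 0.046k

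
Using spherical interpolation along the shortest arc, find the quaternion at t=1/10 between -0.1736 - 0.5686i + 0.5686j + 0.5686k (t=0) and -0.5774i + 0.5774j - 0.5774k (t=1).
-0.1648 - 0.6153i + 0.6153j + 0.4645k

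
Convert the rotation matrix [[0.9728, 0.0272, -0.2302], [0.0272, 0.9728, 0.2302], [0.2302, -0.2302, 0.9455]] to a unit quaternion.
0.9863 - 0.1167i - 0.1167j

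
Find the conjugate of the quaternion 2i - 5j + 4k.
-2i + 5j - 4k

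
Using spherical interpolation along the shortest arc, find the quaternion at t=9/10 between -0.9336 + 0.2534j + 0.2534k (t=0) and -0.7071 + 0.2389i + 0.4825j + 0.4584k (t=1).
-0.7372 + 0.2164i + 0.4634j + 0.4415k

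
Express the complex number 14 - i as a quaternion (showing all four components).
14 - i + 0j + 0k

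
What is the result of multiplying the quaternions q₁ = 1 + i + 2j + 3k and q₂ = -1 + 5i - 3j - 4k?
12 + 5i + 14j - 20k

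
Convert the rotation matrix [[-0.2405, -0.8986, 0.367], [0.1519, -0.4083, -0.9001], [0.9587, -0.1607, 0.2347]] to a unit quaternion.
0.3827 + 0.483i - 0.3865j + 0.6862k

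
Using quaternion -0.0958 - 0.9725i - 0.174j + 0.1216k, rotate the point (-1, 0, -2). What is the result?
(-0.504, 0.142, 2.174)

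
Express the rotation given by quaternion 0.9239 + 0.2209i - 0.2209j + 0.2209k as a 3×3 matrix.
[[0.8048, -0.5058, -0.3106], [0.3106, 0.8048, -0.5058], [0.5058, 0.3106, 0.8048]]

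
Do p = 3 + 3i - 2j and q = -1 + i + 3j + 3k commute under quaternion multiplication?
No: pq = -6i + 2j + 20k ≠ 6i + 20j - 2k = qp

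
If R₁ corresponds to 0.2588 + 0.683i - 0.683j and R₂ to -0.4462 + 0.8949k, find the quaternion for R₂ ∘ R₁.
-0.1155 + 0.3065i + 0.916j + 0.2316k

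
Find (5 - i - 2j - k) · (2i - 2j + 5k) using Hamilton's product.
3 - 2i - 7j + 31k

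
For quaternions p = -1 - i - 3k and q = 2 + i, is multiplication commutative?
No: pq = -1 - 3i - 3j - 6k ≠ -1 - 3i + 3j - 6k = qp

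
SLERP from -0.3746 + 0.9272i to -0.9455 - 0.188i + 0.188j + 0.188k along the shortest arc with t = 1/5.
-0.6052 + 0.7926i + 0.0524j + 0.0524k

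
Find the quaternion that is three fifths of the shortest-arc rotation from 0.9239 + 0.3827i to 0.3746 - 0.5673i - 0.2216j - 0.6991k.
0.7954 - 0.225i - 0.1701j - 0.5365k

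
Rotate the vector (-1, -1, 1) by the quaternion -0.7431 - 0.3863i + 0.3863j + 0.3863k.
(-1.551, 0.194, -0.745)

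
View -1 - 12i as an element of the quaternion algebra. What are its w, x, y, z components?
-1 - 12i + 0j + 0k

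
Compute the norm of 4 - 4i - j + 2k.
√37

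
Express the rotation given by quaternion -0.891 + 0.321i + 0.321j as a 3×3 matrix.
[[0.7939, 0.2061, -0.572], [0.2061, 0.7939, 0.572], [0.572, -0.572, 0.5878]]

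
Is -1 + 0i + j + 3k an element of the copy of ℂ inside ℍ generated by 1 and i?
No. The quaternion -1 + j + 3k has j-coefficient y = 1 and k-coefficient z = 3, not both zero, so it does not lie in the complex subalgebra spanned by 1 and i.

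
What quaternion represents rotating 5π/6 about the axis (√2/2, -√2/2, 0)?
0.2588 + 0.683i - 0.683j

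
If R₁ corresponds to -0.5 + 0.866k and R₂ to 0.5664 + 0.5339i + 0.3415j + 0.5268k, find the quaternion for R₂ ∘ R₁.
-0.7394 + 0.0288i - 0.6331j + 0.2271k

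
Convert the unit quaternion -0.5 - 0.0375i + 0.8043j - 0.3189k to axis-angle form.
axis = (-0.0433, 0.9287, -0.3682), θ = 4π/3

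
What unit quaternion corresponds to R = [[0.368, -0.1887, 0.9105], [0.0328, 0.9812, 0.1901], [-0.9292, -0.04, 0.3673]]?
0.8241 - 0.0698i + 0.5581j + 0.0672k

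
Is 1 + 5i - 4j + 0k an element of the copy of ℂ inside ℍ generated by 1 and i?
No. The quaternion 1 + 5i - 4j has j-coefficient y = -4 and k-coefficient z = 0, not both zero, so it does not lie in the complex subalgebra spanned by 1 and i.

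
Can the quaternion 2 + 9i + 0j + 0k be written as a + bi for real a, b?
Yes. The quaternion 2 + 9i has j- and k-coefficients y = z = 0, so it lies in the complex subalgebra spanned by 1 and i.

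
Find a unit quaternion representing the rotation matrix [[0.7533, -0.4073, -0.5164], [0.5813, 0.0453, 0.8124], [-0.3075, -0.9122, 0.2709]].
0.7193 - 0.5994i - 0.0726j + 0.3436k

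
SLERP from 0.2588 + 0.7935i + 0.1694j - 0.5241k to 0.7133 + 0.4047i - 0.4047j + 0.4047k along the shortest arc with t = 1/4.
0.466 + 0.8256i + 0.0101j - 0.318k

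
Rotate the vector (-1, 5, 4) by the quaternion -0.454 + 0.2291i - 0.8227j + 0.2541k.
(3.205, 3.597, -4.335)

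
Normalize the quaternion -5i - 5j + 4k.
-0.6155i - 0.6155j + 0.4924k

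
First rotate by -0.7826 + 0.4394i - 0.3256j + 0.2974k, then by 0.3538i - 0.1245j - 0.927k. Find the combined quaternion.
0.0797 - 0.6157i - 0.4151j + 0.665k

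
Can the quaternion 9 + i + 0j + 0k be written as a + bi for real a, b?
Yes. The quaternion 9 + i has j- and k-coefficients y = z = 0, so it lies in the complex subalgebra spanned by 1 and i.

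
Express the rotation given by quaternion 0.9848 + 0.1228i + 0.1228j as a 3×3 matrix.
[[0.9698, 0.0302, 0.2419], [0.0302, 0.9698, -0.2419], [-0.2419, 0.2419, 0.9397]]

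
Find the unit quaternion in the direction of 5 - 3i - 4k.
0.7071 - 0.4243i - 0.5657k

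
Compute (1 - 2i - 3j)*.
1 + 2i + 3j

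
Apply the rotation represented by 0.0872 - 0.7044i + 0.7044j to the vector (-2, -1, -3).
(0.609, 1.609, 3.323)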